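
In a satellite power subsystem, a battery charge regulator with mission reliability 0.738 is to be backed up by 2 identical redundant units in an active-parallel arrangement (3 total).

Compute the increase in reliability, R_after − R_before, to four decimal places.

R_before = 0.738
R_after = 1 − (1 − 0.738)^3 = 0.9820
ΔR = 0.9820 − 0.738 = 0.2440

0.2440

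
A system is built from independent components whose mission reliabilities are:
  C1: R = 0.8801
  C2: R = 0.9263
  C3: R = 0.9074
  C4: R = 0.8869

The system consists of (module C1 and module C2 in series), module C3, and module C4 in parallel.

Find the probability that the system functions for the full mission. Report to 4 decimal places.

Series (C1 and C2): 0.880100 × 0.926300 = 0.815237
Parallel ([0.815237], C3, and C4): 1 − (1 − 0.815237)(1 − 0.907400)(1 − 0.886900) = 0.9981

0.9981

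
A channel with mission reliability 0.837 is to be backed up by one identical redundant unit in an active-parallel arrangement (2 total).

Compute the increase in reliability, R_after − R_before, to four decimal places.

R_before = 0.837
R_after = 1 − (1 − 0.837)^2 = 0.9734
ΔR = 0.9734 − 0.837 = 0.1364

0.1364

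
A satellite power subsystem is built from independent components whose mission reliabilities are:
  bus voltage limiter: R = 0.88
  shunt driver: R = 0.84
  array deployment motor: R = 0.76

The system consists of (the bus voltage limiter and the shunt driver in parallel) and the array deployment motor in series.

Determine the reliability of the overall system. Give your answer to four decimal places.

0.7454

Parallel (bus voltage limiter and shunt driver): 1 − (1 − 0.880000)(1 − 0.840000) = 0.980800
Series ([0.980800] and array deployment motor): 0.980800 × 0.760000 = 0.7454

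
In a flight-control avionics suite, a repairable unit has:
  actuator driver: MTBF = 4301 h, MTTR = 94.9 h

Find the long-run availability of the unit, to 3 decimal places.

A(actuator driver) = MTBF/(MTBF+MTTR) = 4301/(4301+94.9) = 0.978

0.978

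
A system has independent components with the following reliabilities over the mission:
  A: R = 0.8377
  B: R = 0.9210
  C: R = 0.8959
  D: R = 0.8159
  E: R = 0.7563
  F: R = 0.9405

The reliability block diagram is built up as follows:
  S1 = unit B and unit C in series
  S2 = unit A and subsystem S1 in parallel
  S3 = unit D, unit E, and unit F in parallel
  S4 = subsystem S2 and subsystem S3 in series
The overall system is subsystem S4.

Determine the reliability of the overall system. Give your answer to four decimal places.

Series (B and C): 0.921000 × 0.895900 = 0.825124
Parallel (A and [0.825124]): 1 − (1 − 0.837700)(1 − 0.825124) = 0.971618
Parallel (D, E, and F): 1 − (1 − 0.815900)(1 − 0.756300)(1 − 0.940500) = 0.997331
Series ([0.971618] and [0.997331]): 0.971618 × 0.997331 = 0.9690

0.9690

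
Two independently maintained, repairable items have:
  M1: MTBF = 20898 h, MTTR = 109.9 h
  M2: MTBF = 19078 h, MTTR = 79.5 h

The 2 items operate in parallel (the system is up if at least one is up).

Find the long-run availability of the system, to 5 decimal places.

A(M1) = MTBF/(MTBF+MTTR) = 20898/(20898+109.9) = 0.994769
A(M2) = MTBF/(MTBF+MTTR) = 19078/(19078+79.5) = 0.995850
Parallel availability: 1 − (1 − 0.994769)(1 − 0.995850) = 0.99998

0.99998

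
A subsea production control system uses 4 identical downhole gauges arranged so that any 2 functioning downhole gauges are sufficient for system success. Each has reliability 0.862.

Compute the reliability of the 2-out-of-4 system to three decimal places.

0.991

R = Σ_{i=2}^{4} C(4,i) p^i (1−p)^{4−i} with p = 0.862
C(4,2)·0.862^2·0.138^2 = 0.08490
C(4,3)·0.862^3·0.138^1 = 0.35356
C(4,4)·0.862^4·0.138^0 = 0.55211
Sum = 0.991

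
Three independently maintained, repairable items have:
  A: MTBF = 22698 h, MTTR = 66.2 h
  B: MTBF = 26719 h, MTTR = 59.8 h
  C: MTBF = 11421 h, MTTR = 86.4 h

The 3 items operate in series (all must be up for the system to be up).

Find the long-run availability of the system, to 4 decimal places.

A(A) = MTBF/(MTBF+MTTR) = 22698/(22698+66.2) = 0.997092
A(B) = MTBF/(MTBF+MTTR) = 26719/(26719+59.8) = 0.997767
A(C) = MTBF/(MTBF+MTTR) = 11421/(11421+86.4) = 0.992492
Series availability: 0.997092 × 0.997767 × 0.992492 = 0.9874

0.9874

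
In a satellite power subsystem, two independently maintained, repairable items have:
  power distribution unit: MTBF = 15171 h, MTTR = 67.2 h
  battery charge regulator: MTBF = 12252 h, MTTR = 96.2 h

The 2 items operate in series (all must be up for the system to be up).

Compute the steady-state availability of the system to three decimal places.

0.988

A(power distribution unit) = MTBF/(MTBF+MTTR) = 15171/(15171+67.2) = 0.995590
A(battery charge regulator) = MTBF/(MTBF+MTTR) = 12252/(12252+96.2) = 0.992209
Series availability: 0.995590 × 0.992209 = 0.988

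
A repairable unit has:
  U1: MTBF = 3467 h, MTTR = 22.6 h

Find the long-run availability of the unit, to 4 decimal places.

A(U1) = MTBF/(MTBF+MTTR) = 3467/(3467+22.6) = 0.9935

0.9935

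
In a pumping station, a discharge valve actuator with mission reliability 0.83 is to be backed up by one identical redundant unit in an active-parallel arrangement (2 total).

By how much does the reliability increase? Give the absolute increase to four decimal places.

R_before = 0.83
R_after = 1 − (1 − 0.83)^2 = 0.9711
ΔR = 0.9711 − 0.83 = 0.1411

0.1411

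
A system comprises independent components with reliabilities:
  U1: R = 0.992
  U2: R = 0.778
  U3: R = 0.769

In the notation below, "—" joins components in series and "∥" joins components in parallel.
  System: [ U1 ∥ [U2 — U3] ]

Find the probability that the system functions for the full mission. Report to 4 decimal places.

0.9968

Series (U2 and U3): 0.778000 × 0.769000 = 0.598282
Parallel (U1 and [0.598282]): 1 − (1 − 0.992000)(1 − 0.598282) = 0.9968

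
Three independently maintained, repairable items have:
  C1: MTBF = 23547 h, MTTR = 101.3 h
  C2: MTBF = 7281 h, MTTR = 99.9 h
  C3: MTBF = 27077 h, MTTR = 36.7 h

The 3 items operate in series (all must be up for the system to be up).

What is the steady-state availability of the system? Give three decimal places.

0.981

A(C1) = MTBF/(MTBF+MTTR) = 23547/(23547+101.3) = 0.995716
A(C2) = MTBF/(MTBF+MTTR) = 7281/(7281+99.9) = 0.986465
A(C3) = MTBF/(MTBF+MTTR) = 27077/(27077+36.7) = 0.998646
Series availability: 0.995716 × 0.986465 × 0.998646 = 0.981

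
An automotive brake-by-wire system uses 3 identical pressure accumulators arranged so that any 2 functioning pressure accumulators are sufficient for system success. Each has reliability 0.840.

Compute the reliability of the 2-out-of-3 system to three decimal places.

0.931

R = Σ_{i=2}^{3} C(3,i) p^i (1−p)^{3−i} with p = 0.840
C(3,2)·0.840^2·0.160^1 = 0.33869
C(3,3)·0.840^3·0.160^0 = 0.59270
Sum = 0.931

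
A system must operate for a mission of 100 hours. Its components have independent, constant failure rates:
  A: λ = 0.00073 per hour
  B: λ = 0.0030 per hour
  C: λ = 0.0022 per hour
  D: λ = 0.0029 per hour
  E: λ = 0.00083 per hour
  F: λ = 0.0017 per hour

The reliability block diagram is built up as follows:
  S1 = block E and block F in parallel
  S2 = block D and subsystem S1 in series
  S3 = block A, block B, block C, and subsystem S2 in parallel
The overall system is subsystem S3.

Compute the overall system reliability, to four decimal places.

R(A) = exp(−0.00073 × 100) = 0.929601
R(B) = exp(−0.0030 × 100) = 0.740818
R(C) = exp(−0.0022 × 100) = 0.802519
R(D) = exp(−0.0029 × 100) = 0.748264
R(E) = exp(−0.00083 × 100) = 0.920351
R(F) = exp(−0.0017 × 100) = 0.843665
Parallel (E and F): 1 − (1 − 0.920351)(1 − 0.843665) = 0.987548
Series (D and [0.987548]): 0.748264 × 0.987548 = 0.738947
Parallel (A, B, C, and [0.738947]): 1 − (1 − 0.929601)(1 − 0.740818)(1 − 0.802519)(1 − 0.738947) = 0.9991

0.9991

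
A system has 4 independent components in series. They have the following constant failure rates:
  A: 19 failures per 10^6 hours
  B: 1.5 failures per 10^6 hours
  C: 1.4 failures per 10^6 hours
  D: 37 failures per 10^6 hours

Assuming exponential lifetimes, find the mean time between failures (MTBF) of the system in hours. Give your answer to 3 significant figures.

Series of exponential components: λ_sys = Σ λ_i
λ_sys = 0.000019 + 0.0000015 + 0.0000014 + 0.000037 = 5.8900e-05 /h
MTBF = 1 / λ_sys = 17000 h

17000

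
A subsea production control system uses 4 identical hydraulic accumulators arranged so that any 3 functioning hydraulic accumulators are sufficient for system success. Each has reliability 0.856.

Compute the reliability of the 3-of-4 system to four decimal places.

0.8982

R = Σ_{i=3}^{4} C(4,i) p^i (1−p)^{4−i} with p = 0.856
C(4,3)·0.856^3·0.144^1 = 0.361280
C(4,4)·0.856^4·0.144^0 = 0.536902
Sum = 0.8982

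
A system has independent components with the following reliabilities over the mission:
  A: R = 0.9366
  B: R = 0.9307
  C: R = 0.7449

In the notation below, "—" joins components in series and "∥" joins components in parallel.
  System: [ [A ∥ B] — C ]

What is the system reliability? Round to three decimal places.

0.742

Parallel (A and B): 1 − (1 − 0.93660)(1 − 0.93070) = 0.99561
Series ([0.99561] and C): 0.99561 × 0.74490 = 0.742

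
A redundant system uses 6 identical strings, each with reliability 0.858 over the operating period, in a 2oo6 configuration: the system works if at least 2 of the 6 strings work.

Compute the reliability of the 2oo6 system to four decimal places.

0.9997

R = Σ_{i=2}^{6} C(6,i) p^i (1−p)^{6−i} with p = 0.858
C(6,2)·0.858^2·0.142^4 = 0.004490
C(6,3)·0.858^3·0.142^3 = 0.036171
C(6,4)·0.858^4·0.142^2 = 0.163914
C(6,5)·0.858^5·0.142^1 = 0.396165
C(6,6)·0.858^6·0.142^0 = 0.398955
Sum = 0.9997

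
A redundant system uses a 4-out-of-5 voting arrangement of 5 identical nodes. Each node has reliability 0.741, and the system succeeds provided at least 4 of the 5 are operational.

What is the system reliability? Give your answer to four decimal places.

0.6138

R = Σ_{i=4}^{5} C(5,i) p^i (1−p)^{5−i} with p = 0.741
C(5,4)·0.741^4·0.259^1 = 0.390429
C(5,5)·0.741^5·0.259^0 = 0.223404
Sum = 0.6138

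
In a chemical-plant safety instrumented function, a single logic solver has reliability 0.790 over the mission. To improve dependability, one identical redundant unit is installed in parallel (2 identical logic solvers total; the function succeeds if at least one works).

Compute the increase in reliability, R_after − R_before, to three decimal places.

0.166

R_before = 0.790
R_after = 1 − (1 − 0.790)^2 = 0.956
ΔR = 0.956 − 0.790 = 0.166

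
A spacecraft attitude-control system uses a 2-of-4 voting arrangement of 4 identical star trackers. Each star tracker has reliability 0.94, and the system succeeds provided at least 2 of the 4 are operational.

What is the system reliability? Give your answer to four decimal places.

R = Σ_{i=2}^{4} C(4,i) p^i (1−p)^{4−i} with p = 0.94
C(4,2)·0.94^2·0.06^2 = 0.019086
C(4,3)·0.94^3·0.06^1 = 0.199340
C(4,4)·0.94^4·0.06^0 = 0.780749
Sum = 0.9992

0.9992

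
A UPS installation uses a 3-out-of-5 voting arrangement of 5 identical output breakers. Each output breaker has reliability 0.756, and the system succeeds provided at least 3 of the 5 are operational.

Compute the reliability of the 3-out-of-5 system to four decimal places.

R = Σ_{i=3}^{5} C(5,i) p^i (1−p)^{5−i} with p = 0.756
C(5,3)·0.756^3·0.244^2 = 0.257244
C(5,4)·0.756^4·0.244^1 = 0.398517
C(5,5)·0.756^5·0.244^0 = 0.246950
Sum = 0.9027

0.9027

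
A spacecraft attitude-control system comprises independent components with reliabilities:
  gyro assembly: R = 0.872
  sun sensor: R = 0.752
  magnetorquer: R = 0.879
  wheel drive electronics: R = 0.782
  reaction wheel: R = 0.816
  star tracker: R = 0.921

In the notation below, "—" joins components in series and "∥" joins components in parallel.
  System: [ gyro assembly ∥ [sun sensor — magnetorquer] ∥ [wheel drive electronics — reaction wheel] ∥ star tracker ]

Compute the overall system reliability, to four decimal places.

0.9988

Series (sun sensor and magnetorquer): 0.752000 × 0.879000 = 0.661008
Series (wheel drive electronics and reaction wheel): 0.782000 × 0.816000 = 0.638112
Parallel (gyro assembly, [0.661008], [0.638112], and star tracker): 1 − (1 − 0.872000)(1 − 0.661008)(1 − 0.638112)(1 − 0.921000) = 0.9988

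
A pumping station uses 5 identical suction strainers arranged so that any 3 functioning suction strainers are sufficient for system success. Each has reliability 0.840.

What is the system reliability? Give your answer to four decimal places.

R = Σ_{i=3}^{5} C(5,i) p^i (1−p)^{5−i} with p = 0.840
C(5,3)·0.840^3·0.160^2 = 0.151732
C(5,4)·0.840^4·0.160^1 = 0.398297
C(5,5)·0.840^5·0.160^0 = 0.418212
Sum = 0.9682

0.9682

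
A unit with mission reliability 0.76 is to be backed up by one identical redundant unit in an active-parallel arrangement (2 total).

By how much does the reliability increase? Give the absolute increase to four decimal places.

0.1824

R_before = 0.76
R_after = 1 − (1 − 0.76)^2 = 0.9424
ΔR = 0.9424 − 0.76 = 0.1824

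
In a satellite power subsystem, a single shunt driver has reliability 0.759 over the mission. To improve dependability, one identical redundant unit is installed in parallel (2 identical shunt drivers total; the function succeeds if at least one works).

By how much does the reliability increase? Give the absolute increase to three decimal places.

R_before = 0.759
R_after = 1 − (1 − 0.759)^2 = 0.942
ΔR = 0.942 − 0.759 = 0.183

0.183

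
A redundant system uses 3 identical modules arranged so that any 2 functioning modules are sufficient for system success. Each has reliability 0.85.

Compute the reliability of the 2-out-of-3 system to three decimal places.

R = Σ_{i=2}^{3} C(3,i) p^i (1−p)^{3−i} with p = 0.85
C(3,2)·0.85^2·0.15^1 = 0.32513
C(3,3)·0.85^3·0.15^0 = 0.61413
Sum = 0.939

0.939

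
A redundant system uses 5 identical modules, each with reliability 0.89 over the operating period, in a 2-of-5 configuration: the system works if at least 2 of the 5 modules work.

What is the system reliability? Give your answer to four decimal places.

0.9993

R = Σ_{i=2}^{5} C(5,i) p^i (1−p)^{5−i} with p = 0.89
C(5,2)·0.89^2·0.11^3 = 0.010543
C(5,3)·0.89^3·0.11^2 = 0.085301
C(5,4)·0.89^4·0.11^1 = 0.345082
C(5,5)·0.89^5·0.11^0 = 0.558406
Sum = 0.9993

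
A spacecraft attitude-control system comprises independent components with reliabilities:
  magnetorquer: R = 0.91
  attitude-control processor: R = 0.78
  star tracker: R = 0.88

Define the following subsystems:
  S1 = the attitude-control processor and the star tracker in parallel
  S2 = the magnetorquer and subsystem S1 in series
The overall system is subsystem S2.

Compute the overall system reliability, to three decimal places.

0.886

Parallel (attitude-control processor and star tracker): 1 − (1 − 0.78000)(1 − 0.88000) = 0.97360
Series (magnetorquer and [0.97360]): 0.91000 × 0.97360 = 0.886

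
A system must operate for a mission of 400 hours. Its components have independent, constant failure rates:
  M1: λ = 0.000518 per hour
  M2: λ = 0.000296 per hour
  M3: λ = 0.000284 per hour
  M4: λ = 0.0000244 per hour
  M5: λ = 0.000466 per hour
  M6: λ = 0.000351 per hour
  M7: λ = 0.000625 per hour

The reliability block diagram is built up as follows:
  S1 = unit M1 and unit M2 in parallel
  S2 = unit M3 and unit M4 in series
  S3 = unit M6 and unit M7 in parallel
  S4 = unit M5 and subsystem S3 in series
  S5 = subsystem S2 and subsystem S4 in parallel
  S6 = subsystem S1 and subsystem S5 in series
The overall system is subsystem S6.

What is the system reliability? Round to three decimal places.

0.957

R(M1) = exp(−0.000518 × 400) = 0.81286
R(M2) = exp(−0.000296 × 400) = 0.88834
R(M3) = exp(−0.000284 × 400) = 0.89261
R(M4) = exp(−0.0000244 × 400) = 0.99029
R(M5) = exp(−0.000466 × 400) = 0.82994
R(M6) = exp(−0.000351 × 400) = 0.86901
R(M7) = exp(−0.000625 × 400) = 0.77880
Parallel (M1 and M2): 1 − (1 − 0.81286)(1 − 0.88834) = 0.97910
Series (M3 and M4): 0.89261 × 0.99029 = 0.88394
Parallel (M6 and M7): 1 − (1 − 0.86901)(1 − 0.77880) = 0.97103
Series (M5 and [0.97103]): 0.82994 × 0.97103 = 0.80590
Parallel ([0.88394] and [0.80590]): 1 − (1 − 0.88394)(1 − 0.80590) = 0.97747
Series ([0.97910] and [0.97747]): 0.97910 × 0.97747 = 0.957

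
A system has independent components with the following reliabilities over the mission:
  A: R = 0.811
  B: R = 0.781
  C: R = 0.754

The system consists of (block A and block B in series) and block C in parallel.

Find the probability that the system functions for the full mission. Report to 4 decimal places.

Series (A and B): 0.811000 × 0.781000 = 0.633391
Parallel ([0.633391] and C): 1 − (1 − 0.633391)(1 − 0.754000) = 0.9098

0.9098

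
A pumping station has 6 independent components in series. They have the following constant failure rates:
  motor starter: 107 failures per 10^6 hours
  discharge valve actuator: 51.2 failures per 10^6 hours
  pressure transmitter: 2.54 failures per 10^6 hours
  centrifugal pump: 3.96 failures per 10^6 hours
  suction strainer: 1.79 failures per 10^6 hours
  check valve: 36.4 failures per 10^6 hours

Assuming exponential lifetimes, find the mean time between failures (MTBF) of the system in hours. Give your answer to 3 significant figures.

4930

Series of exponential components: λ_sys = Σ λ_i
λ_sys = 0.000107 + 0.0000512 + 0.00000254 + 0.00000396 + 0.00000179 + 0.0000364 = 2.0289e-04 /h
MTBF = 1 / λ_sys = 4930 h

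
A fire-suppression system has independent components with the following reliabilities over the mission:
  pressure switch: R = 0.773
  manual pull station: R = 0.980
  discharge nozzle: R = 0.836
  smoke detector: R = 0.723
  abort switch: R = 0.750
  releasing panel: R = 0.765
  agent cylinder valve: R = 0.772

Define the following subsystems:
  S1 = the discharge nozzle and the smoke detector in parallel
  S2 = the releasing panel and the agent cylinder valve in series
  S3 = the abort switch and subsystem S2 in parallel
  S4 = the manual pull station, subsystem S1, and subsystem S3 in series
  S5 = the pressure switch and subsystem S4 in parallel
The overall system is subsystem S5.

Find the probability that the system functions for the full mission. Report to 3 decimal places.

Parallel (discharge nozzle and smoke detector): 1 − (1 − 0.83600)(1 − 0.72300) = 0.95457
Series (releasing panel and agent cylinder valve): 0.76500 × 0.77200 = 0.59058
Parallel (abort switch and [0.59058]): 1 − (1 − 0.75000)(1 − 0.59058) = 0.89765
Series (manual pull station, [0.95457], and [0.89765]): 0.98000 × 0.95457 × 0.89765 = 0.83973
Parallel (pressure switch and [0.83973]): 1 − (1 − 0.77300)(1 − 0.83973) = 0.964

0.964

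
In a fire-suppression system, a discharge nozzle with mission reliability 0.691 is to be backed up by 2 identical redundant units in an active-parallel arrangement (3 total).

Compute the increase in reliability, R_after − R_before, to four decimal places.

0.2795

R_before = 0.691
R_after = 1 − (1 − 0.691)^3 = 0.9705
ΔR = 0.9705 − 0.691 = 0.2795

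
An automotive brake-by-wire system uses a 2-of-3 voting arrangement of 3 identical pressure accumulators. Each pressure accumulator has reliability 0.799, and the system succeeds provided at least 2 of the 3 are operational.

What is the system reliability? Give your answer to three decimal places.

R = Σ_{i=2}^{3} C(3,i) p^i (1−p)^{3−i} with p = 0.799
C(3,2)·0.799^2·0.201^1 = 0.38496
C(3,3)·0.799^3·0.201^0 = 0.51008
Sum = 0.895

0.895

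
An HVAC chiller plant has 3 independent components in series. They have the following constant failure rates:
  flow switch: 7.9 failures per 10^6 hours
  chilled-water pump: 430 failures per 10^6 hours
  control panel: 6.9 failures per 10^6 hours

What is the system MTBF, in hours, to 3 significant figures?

2250

Series of exponential components: λ_sys = Σ λ_i
λ_sys = 0.0000079 + 0.00043 + 0.0000069 = 4.4480e-04 /h
MTBF = 1 / λ_sys = 2250 h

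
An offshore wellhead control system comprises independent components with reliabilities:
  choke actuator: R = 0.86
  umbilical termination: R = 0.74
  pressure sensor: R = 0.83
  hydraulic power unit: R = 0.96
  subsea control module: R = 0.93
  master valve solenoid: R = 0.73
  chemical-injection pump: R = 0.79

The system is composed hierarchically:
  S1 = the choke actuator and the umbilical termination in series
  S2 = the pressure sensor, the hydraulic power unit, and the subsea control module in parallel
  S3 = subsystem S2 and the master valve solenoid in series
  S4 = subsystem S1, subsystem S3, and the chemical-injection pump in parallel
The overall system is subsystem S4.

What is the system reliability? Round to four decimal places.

Series (choke actuator and umbilical termination): 0.860000 × 0.740000 = 0.636400
Parallel (pressure sensor, hydraulic power unit, and subsea control module): 1 − (1 − 0.830000)(1 − 0.960000)(1 − 0.930000) = 0.999524
Series ([0.999524] and master valve solenoid): 0.999524 × 0.730000 = 0.729653
Parallel ([0.636400], [0.729653], and chemical-injection pump): 1 − (1 − 0.636400)(1 − 0.729653)(1 − 0.790000) = 0.9794

0.9794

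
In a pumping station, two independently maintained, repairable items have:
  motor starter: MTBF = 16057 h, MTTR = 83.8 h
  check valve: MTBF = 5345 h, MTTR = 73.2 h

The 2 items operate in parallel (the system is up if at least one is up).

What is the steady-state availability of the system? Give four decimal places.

0.9999

A(motor starter) = MTBF/(MTBF+MTTR) = 16057/(16057+83.8) = 0.994808
A(check valve) = MTBF/(MTBF+MTTR) = 5345/(5345+73.2) = 0.986490
Parallel availability: 1 − (1 − 0.994808)(1 − 0.986490) = 0.9999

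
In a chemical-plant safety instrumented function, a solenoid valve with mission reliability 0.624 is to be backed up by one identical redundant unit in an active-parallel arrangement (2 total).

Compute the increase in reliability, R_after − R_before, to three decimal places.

0.235

R_before = 0.624
R_after = 1 − (1 − 0.624)^2 = 0.859
ΔR = 0.859 − 0.624 = 0.235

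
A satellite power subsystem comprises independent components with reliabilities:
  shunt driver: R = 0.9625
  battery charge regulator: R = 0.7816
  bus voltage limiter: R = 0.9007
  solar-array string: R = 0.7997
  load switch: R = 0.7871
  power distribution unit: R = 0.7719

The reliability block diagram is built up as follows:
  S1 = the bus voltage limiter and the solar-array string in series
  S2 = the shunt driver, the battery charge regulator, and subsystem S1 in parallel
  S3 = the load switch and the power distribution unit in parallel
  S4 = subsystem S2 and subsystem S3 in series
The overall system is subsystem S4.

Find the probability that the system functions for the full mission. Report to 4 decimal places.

0.9493

Series (bus voltage limiter and solar-array string): 0.900700 × 0.799700 = 0.720290
Parallel (shunt driver, battery charge regulator, and [0.720290]): 1 − (1 − 0.962500)(1 − 0.781600)(1 − 0.720290) = 0.997709
Parallel (load switch and power distribution unit): 1 − (1 − 0.787100)(1 − 0.771900) = 0.951438
Series ([0.997709] and [0.951438]): 0.997709 × 0.951438 = 0.9493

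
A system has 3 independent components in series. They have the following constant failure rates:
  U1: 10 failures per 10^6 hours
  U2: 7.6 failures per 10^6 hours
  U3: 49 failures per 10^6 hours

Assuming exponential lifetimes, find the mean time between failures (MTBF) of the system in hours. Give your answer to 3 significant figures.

15000

Series of exponential components: λ_sys = Σ λ_i
λ_sys = 0.000010 + 0.0000076 + 0.000049 = 6.6600e-05 /h
MTBF = 1 / λ_sys = 15000 h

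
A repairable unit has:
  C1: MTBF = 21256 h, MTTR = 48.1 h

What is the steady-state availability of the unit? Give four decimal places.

0.9977

A(C1) = MTBF/(MTBF+MTTR) = 21256/(21256+48.1) = 0.9977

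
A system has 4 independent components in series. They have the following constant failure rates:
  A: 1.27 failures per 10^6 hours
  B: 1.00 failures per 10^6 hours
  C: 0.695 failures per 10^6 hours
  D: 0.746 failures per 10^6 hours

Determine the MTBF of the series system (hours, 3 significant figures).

269000

Series of exponential components: λ_sys = Σ λ_i
λ_sys = 0.00000127 + 0.00000100 + 0.000000695 + 0.000000746 = 3.7110e-06 /h
MTBF = 1 / λ_sys = 269000 h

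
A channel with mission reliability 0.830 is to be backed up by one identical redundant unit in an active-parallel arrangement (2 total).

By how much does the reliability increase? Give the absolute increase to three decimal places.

R_before = 0.830
R_after = 1 − (1 − 0.830)^2 = 0.971
ΔR = 0.971 − 0.830 = 0.141

0.141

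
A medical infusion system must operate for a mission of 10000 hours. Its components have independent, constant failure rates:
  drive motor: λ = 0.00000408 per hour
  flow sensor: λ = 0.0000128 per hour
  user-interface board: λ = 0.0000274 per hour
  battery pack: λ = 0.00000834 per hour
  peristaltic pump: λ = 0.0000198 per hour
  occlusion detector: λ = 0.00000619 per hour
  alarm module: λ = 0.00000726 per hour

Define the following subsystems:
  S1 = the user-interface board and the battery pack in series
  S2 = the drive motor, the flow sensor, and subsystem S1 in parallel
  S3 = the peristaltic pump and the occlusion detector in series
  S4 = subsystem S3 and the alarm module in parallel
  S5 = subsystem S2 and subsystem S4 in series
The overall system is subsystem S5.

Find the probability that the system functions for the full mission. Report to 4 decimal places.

R(drive motor) = exp(−0.00000408 × 10000) = 0.960021
R(flow sensor) = exp(−0.0000128 × 10000) = 0.879853
R(user-interface board) = exp(−0.0000274 × 10000) = 0.760332
R(battery pack) = exp(−0.00000834 × 10000) = 0.919983
R(peristaltic pump) = exp(−0.0000198 × 10000) = 0.820370
R(occlusion detector) = exp(−0.00000619 × 10000) = 0.939977
R(alarm module) = exp(−0.00000726 × 10000) = 0.929973
Series (user-interface board and battery pack): 0.760332 × 0.919983 = 0.699493
Parallel (drive motor, flow sensor, and [0.699493]): 1 − (1 − 0.960021)(1 − 0.879853)(1 − 0.699493) = 0.998557
Series (peristaltic pump and occlusion detector): 0.820370 × 0.939977 = 0.771129
Parallel ([0.771129] and alarm module): 1 − (1 − 0.771129)(1 − 0.929973) = 0.983973
Series ([0.998557] and [0.983973]): 0.998557 × 0.983973 = 0.9826

0.9826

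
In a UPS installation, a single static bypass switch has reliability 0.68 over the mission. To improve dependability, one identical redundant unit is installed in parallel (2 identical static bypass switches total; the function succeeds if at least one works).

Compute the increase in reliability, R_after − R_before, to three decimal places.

R_before = 0.68
R_after = 1 − (1 − 0.68)^2 = 0.898
ΔR = 0.898 − 0.68 = 0.218

0.218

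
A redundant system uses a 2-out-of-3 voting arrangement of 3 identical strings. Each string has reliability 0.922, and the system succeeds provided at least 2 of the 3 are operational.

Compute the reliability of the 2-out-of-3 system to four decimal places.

R = Σ_{i=2}^{3} C(3,i) p^i (1−p)^{3−i} with p = 0.922
C(3,2)·0.922^2·0.078^1 = 0.198920
C(3,3)·0.922^3·0.078^0 = 0.783777
Sum = 0.9827

0.9827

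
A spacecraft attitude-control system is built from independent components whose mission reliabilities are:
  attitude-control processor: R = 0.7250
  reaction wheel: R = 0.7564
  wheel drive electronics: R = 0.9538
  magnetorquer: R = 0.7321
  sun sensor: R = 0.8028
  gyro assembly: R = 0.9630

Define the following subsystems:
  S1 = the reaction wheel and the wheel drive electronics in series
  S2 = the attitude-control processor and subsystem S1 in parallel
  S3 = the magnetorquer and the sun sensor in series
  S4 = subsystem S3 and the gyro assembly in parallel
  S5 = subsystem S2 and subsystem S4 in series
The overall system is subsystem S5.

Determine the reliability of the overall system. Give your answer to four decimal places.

0.9093

Series (reaction wheel and wheel drive electronics): 0.756400 × 0.953800 = 0.721454
Parallel (attitude-control processor and [0.721454]): 1 − (1 − 0.725000)(1 − 0.721454) = 0.923400
Series (magnetorquer and sun sensor): 0.732100 × 0.802800 = 0.587730
Parallel ([0.587730] and gyro assembly): 1 − (1 − 0.587730)(1 − 0.963000) = 0.984746
Series ([0.923400] and [0.984746]): 0.923400 × 0.984746 = 0.9093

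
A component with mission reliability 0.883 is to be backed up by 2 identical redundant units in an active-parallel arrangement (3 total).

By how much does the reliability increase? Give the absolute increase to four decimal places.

R_before = 0.883
R_after = 1 − (1 − 0.883)^3 = 0.9984
ΔR = 0.9984 − 0.883 = 0.1154

0.1154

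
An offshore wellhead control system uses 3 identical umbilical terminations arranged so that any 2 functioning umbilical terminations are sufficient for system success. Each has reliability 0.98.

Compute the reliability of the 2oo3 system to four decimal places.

R = Σ_{i=2}^{3} C(3,i) p^i (1−p)^{3−i} with p = 0.98
C(3,2)·0.98^2·0.02^1 = 0.057624
C(3,3)·0.98^3·0.02^0 = 0.941192
Sum = 0.9988

0.9988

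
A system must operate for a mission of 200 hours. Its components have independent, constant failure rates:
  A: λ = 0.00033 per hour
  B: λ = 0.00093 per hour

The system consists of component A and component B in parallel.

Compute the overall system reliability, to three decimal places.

0.989

R(A) = exp(−0.00033 × 200) = 0.93613
R(B) = exp(−0.00093 × 200) = 0.83027
Parallel (A and B): 1 − (1 − 0.93613)(1 − 0.83027) = 0.989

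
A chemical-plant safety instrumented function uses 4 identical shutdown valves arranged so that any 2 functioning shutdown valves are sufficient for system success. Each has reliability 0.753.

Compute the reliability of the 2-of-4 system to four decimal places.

R = Σ_{i=2}^{4} C(4,i) p^i (1−p)^{4−i} with p = 0.753
C(4,2)·0.753^2·0.247^2 = 0.207556
C(4,3)·0.753^3·0.247^1 = 0.421834
C(4,4)·0.753^4·0.247^0 = 0.321499
Sum = 0.9509

0.9509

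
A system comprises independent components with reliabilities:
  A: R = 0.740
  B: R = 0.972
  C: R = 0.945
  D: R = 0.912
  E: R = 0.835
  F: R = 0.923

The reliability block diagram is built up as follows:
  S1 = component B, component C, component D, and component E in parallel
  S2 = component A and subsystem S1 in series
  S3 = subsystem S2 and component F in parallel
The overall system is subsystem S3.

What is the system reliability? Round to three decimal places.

0.980

Parallel (B, C, D, and E): 1 − (1 − 0.97200)(1 − 0.94500)(1 − 0.91200)(1 − 0.83500) = 0.99998
Series (A and [0.99998]): 0.74000 × 0.99998 = 0.73999
Parallel ([0.73999] and F): 1 − (1 − 0.73999)(1 − 0.92300) = 0.980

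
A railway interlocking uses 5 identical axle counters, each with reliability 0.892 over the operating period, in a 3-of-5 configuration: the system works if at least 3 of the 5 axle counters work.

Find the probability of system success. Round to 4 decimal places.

0.9894

R = Σ_{i=3}^{5} C(5,i) p^i (1−p)^{5−i} with p = 0.892
C(5,3)·0.892^3·0.108^2 = 0.082783
C(5,4)·0.892^4·0.108^1 = 0.341864
C(5,5)·0.892^5·0.108^0 = 0.564708
Sum = 0.9894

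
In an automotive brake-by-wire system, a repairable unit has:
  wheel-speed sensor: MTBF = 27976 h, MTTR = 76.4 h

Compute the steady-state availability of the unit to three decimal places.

A(wheel-speed sensor) = MTBF/(MTBF+MTTR) = 27976/(27976+76.4) = 0.997

0.997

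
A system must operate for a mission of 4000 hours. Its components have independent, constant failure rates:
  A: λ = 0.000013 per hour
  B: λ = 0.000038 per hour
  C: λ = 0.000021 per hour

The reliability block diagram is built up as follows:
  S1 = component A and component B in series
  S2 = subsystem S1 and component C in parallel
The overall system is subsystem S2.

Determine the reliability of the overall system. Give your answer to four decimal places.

R(A) = exp(−0.000013 × 4000) = 0.949329
R(B) = exp(−0.000038 × 4000) = 0.858988
R(C) = exp(−0.000021 × 4000) = 0.919431
Series (A and B): 0.949329 × 0.858988 = 0.815462
Parallel ([0.815462] and C): 1 − (1 − 0.815462)(1 − 0.919431) = 0.9851

0.9851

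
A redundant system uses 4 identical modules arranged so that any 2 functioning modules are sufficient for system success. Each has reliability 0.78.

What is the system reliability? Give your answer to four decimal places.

0.9644

R = Σ_{i=2}^{4} C(4,i) p^i (1−p)^{4−i} with p = 0.78
C(4,2)·0.78^2·0.22^2 = 0.176679
C(4,3)·0.78^3·0.22^1 = 0.417606
C(4,4)·0.78^4·0.22^0 = 0.370151
Sum = 0.9644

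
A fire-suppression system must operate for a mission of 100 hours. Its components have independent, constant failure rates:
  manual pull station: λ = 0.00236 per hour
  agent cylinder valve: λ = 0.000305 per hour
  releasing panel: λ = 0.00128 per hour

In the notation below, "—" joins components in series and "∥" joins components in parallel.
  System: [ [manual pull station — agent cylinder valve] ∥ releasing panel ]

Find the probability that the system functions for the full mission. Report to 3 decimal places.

0.972

R(manual pull station) = exp(−0.00236 × 100) = 0.78978
R(agent cylinder valve) = exp(−0.000305 × 100) = 0.96996
R(releasing panel) = exp(−0.00128 × 100) = 0.87985
Series (manual pull station and agent cylinder valve): 0.78978 × 0.96996 = 0.76606
Parallel ([0.76606] and releasing panel): 1 − (1 − 0.76606)(1 − 0.87985) = 0.972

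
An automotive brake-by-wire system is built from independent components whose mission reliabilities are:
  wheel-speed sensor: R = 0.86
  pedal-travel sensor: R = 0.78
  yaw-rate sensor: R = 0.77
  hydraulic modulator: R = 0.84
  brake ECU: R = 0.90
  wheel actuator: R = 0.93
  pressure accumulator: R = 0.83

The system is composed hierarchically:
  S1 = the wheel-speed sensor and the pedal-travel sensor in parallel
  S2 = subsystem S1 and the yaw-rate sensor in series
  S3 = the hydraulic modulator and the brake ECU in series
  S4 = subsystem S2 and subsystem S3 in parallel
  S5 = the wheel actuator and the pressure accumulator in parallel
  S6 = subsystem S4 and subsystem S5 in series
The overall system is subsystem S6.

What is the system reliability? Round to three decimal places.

Parallel (wheel-speed sensor and pedal-travel sensor): 1 − (1 − 0.86000)(1 − 0.78000) = 0.96920
Series ([0.96920] and yaw-rate sensor): 0.96920 × 0.77000 = 0.74628
Series (hydraulic modulator and brake ECU): 0.84000 × 0.90000 = 0.75600
Parallel ([0.74628] and [0.75600]): 1 − (1 − 0.74628)(1 − 0.75600) = 0.93809
Parallel (wheel actuator and pressure accumulator): 1 − (1 − 0.93000)(1 − 0.83000) = 0.98810
Series ([0.93809] and [0.98810]): 0.93809 × 0.98810 = 0.927

0.927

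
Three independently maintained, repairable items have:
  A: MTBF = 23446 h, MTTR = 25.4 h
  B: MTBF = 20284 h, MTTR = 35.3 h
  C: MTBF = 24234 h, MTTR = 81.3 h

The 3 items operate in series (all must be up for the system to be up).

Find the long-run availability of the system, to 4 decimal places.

A(A) = MTBF/(MTBF+MTTR) = 23446/(23446+25.4) = 0.998918
A(B) = MTBF/(MTBF+MTTR) = 20284/(20284+35.3) = 0.998263
A(C) = MTBF/(MTBF+MTTR) = 24234/(24234+81.3) = 0.996656
Series availability: 0.998918 × 0.998263 × 0.996656 = 0.9938

0.9938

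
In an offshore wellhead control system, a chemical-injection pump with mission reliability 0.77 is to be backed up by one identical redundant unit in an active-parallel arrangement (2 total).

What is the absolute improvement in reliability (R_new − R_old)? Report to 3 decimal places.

0.177

R_before = 0.77
R_after = 1 − (1 − 0.77)^2 = 0.947
ΔR = 0.947 − 0.77 = 0.177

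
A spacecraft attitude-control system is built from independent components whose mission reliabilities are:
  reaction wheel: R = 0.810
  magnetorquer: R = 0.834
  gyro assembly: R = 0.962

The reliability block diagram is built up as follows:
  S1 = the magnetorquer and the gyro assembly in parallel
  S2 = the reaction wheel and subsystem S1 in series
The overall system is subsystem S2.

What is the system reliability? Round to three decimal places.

0.805

Parallel (magnetorquer and gyro assembly): 1 − (1 − 0.83400)(1 − 0.96200) = 0.99369
Series (reaction wheel and [0.99369]): 0.81000 × 0.99369 = 0.805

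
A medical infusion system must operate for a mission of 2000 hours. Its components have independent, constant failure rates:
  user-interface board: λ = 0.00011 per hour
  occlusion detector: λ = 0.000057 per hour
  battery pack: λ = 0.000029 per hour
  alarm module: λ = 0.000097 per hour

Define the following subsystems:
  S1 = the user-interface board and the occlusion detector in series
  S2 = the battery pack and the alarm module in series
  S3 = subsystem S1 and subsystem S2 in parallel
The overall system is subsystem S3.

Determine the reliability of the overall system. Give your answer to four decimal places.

0.9367

R(user-interface board) = exp(−0.00011 × 2000) = 0.802519
R(occlusion detector) = exp(−0.000057 × 2000) = 0.892258
R(battery pack) = exp(−0.000029 × 2000) = 0.943650
R(alarm module) = exp(−0.000097 × 2000) = 0.823658
Series (user-interface board and occlusion detector): 0.802519 × 0.892258 = 0.716054
Series (battery pack and alarm module): 0.943650 × 0.823658 = 0.777245
Parallel ([0.716054] and [0.777245]): 1 − (1 − 0.716054)(1 − 0.777245) = 0.9367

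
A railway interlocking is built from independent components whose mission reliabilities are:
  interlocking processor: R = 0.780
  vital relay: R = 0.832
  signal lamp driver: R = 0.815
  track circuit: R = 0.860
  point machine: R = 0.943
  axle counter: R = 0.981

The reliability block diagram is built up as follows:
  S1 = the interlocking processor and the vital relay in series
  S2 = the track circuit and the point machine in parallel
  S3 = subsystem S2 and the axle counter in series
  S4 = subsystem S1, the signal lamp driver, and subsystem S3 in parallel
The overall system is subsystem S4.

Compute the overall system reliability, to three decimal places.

0.998

Series (interlocking processor and vital relay): 0.78000 × 0.83200 = 0.64896
Parallel (track circuit and point machine): 1 − (1 − 0.86000)(1 − 0.94300) = 0.99202
Series ([0.99202] and axle counter): 0.99202 × 0.98100 = 0.97317
Parallel ([0.64896], signal lamp driver, and [0.97317]): 1 − (1 − 0.64896)(1 − 0.81500)(1 − 0.97317) = 0.998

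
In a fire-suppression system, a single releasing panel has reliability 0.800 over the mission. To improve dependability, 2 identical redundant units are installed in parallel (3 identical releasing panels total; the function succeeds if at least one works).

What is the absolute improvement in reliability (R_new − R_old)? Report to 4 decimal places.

0.1920

R_before = 0.800
R_after = 1 − (1 − 0.800)^3 = 0.9920
ΔR = 0.9920 − 0.800 = 0.1920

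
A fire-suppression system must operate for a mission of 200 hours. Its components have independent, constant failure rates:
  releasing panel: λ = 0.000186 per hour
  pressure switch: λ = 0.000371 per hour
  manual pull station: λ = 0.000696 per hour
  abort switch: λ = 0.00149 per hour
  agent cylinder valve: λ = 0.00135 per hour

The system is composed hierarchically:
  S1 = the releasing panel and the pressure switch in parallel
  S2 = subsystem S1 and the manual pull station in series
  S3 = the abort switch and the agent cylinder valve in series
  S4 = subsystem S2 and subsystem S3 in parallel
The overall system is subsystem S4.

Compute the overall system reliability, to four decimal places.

R(releasing panel) = exp(−0.000186 × 200) = 0.963483
R(pressure switch) = exp(−0.000371 × 200) = 0.928486
R(manual pull station) = exp(−0.000696 × 200) = 0.870054
R(abort switch) = exp(−0.00149 × 200) = 0.742301
R(agent cylinder valve) = exp(−0.00135 × 200) = 0.763379
Parallel (releasing panel and pressure switch): 1 − (1 − 0.963483)(1 − 0.928486) = 0.997389
Series ([0.997389] and manual pull station): 0.997389 × 0.870054 = 0.867782
Series (abort switch and agent cylinder valve): 0.742301 × 0.763379 = 0.566657
Parallel ([0.867782] and [0.566657]): 1 − (1 − 0.867782)(1 − 0.566657) = 0.9427

0.9427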